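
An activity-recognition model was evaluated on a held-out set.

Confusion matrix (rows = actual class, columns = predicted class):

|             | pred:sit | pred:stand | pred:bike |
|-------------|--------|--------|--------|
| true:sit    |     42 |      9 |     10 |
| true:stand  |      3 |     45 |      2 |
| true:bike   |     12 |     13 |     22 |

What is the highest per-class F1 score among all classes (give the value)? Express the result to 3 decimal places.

0.769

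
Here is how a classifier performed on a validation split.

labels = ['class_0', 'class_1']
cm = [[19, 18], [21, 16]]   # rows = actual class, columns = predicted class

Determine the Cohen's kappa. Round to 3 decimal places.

Observed agreement pₒ = trace/N = 35/74 = 0.4730
Expected agreement pₑ = Σ (rowᵢ·colᵢ)/N² = (37·40 + 37·34)/74² = 0.5000
κ = (pₒ − pₑ)/(1 − pₑ) = (0.4730 − 0.5000)/(1 − 0.5000) = -0.054

-0.054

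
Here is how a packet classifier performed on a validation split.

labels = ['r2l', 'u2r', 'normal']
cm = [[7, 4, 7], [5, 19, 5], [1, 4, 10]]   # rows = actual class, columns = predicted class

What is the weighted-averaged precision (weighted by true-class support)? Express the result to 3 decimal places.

0.595

Per-class precision (TP/(TP+FP)):
  r2l: TP=7, FP=5+1=6 → 7/13 = 0.5385
  u2r: TP=19, FP=4+4=8 → 19/27 = 0.7037
  normal: TP=10, FP=7+5=12 → 10/22 = 0.4545
Weighted-precision = Σ (supportᵢ/N)·precisionᵢ with N=62: (18/62)·0.5385 + (29/62)·0.7037 + (15/62)·0.4545 = 0.595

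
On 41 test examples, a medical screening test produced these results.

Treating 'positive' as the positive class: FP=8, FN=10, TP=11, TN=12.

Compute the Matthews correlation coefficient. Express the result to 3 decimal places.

0.124

MCC = (TP·TN − FP·FN) / √((TP+FP)(TP+FN)(TN+FP)(TN+FN))
Numerator = 11·12 − 8·10 = 52
Denominator = √(19·21·20·22) = √175560 = 418.9988
MCC = 52 / 418.9988 = 0.124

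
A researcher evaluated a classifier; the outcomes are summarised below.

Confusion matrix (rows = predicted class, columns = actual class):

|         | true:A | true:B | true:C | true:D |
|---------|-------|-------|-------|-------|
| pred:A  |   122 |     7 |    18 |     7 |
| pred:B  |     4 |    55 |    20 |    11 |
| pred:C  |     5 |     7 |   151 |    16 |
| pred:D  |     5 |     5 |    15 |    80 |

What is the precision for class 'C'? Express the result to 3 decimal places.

0.844

Treat 'C' as positive and all other classes as negative.
precision = TP/(TP+FP).
C: TP=151, FP=5+7+16=28 → 151/179 = 0.8436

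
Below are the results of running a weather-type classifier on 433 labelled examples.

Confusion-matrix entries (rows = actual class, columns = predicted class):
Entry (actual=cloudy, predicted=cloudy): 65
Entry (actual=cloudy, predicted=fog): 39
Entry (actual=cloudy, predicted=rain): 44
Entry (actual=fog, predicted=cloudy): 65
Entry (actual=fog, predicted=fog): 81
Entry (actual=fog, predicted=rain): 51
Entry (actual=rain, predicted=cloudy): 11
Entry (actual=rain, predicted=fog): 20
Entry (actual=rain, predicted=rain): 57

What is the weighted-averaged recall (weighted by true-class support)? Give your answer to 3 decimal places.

0.469

Per-class recall (TP/(TP+FN)):
  cloudy: TP=65, FN=39+44=83 → 65/148 = 0.4392
  fog: TP=81, FN=65+51=116 → 81/197 = 0.4112
  rain: TP=57, FN=11+20=31 → 57/88 = 0.6477
Weighted-recall = Σ (supportᵢ/N)·recallᵢ with N=433: (148/433)·0.4392 + (197/433)·0.4112 + (88/433)·0.6477 = 0.469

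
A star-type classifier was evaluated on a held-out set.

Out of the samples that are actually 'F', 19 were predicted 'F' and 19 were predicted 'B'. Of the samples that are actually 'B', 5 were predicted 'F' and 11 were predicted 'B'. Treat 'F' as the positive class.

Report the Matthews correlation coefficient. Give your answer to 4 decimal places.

0.1723

MCC = (TP·TN − FP·FN) / √((TP+FP)(TP+FN)(TN+FP)(TN+FN))
Numerator = 19·11 − 5·19 = 114
Denominator = √(24·38·16·30) = √437760 = 661.6343
MCC = 114 / 661.6343 = 0.1723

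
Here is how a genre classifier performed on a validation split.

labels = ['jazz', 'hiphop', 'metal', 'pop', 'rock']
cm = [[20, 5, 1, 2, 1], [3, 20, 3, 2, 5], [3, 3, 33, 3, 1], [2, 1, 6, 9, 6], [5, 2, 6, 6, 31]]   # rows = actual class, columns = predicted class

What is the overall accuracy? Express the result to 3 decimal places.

0.631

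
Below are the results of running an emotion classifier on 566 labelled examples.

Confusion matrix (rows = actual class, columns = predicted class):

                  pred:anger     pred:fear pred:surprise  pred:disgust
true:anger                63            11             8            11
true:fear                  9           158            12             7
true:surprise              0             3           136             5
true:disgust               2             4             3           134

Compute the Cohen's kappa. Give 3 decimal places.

0.820

Observed agreement pₒ = trace/N = 491/566 = 0.8675
Expected agreement pₑ = Σ (rowᵢ·colᵢ)/N² = (93·74 + 186·176 + 144·159 + 143·157)/566² = 0.2652
κ = (pₒ − pₑ)/(1 − pₑ) = (0.8675 − 0.2652)/(1 − 0.2652) = 0.820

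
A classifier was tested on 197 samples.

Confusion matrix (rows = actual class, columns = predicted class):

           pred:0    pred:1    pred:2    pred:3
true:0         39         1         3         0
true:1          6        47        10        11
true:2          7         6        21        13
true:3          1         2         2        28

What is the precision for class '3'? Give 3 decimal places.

Take TP from the diagonal, FP from the rest of the '3' prediction marginal, FN from the rest of the '3' actual marginal.
precision = TP/(TP+FP).
3: TP=28, FP=0+11+13=24 → 28/52 = 0.5385

0.538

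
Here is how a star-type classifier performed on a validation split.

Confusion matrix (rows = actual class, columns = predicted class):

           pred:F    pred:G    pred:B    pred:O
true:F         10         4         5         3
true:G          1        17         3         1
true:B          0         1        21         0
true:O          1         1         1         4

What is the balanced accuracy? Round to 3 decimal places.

Balanced accuracy = mean of per-class recall.
  F: recall = 10/22 = 0.4545
  G: recall = 17/22 = 0.7727
  B: recall = 21/22 = 0.9545
  O: recall = 4/7 = 0.5714
Mean = (0.4545 + 0.7727 + 0.9545 + 0.5714) / 4 = 0.688

0.688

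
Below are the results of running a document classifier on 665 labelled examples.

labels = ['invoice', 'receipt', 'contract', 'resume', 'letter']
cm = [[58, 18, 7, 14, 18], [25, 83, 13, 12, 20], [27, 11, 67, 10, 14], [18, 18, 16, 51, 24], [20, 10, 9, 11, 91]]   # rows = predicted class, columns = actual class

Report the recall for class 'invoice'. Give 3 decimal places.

Take TP from the diagonal, FP from the rest of the 'invoice' prediction marginal, FN from the rest of the 'invoice' actual marginal.
recall = TP/(TP+FN).
invoice: TP=58, FN=25+27+18+20=90 → 58/148 = 0.3919

0.392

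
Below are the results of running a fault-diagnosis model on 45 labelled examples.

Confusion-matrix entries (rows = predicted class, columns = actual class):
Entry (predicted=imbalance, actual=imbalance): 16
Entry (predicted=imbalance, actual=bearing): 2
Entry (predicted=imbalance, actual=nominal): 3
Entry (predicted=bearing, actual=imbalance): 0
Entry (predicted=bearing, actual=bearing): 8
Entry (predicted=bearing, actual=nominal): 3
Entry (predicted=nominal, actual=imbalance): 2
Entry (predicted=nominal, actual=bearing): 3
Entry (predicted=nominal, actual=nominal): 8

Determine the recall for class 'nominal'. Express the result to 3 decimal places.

0.571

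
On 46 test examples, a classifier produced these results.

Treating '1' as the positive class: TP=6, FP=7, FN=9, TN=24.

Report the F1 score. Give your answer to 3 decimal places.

0.429

Precision = TP/(TP+FP) = 6/13 = 0.4615
Recall = TP/(TP+FN) = 6/15 = 0.4000
F1 = 2·TP/(2·TP+FP+FN) = 12/28 = 0.429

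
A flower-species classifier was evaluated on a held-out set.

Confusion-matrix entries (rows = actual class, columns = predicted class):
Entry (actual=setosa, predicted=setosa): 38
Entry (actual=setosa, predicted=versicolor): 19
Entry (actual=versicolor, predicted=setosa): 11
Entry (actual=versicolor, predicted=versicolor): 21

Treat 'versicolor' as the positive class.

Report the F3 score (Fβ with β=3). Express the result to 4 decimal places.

0.6402

Fβ = (1+β²)·TP / ((1+β²)·TP + β²·FN + FP), with β²=9
= 10·21 / (10·21 + 9·11 + 19) = 0.6402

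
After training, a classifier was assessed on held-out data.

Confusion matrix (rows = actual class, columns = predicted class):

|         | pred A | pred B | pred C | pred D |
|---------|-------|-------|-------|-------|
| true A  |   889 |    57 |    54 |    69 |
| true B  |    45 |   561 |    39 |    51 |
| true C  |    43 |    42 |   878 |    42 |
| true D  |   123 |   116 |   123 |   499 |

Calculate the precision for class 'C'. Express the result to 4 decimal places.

0.8026

Treat 'C' as positive and all other classes as negative.
precision = TP/(TP+FP).
C: TP=878, FP=54+39+123=216 → 878/1094 = 0.80256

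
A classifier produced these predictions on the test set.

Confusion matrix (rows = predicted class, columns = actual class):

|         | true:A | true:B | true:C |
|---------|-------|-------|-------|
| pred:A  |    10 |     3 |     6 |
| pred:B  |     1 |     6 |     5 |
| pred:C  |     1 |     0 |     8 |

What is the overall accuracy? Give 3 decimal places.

Accuracy = trace / total = (10+6+8=24) / 40 = 24/40 = 0.600

0.600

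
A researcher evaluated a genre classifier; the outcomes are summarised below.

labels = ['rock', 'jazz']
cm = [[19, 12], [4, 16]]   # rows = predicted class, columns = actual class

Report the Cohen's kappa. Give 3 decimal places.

Observed agreement pₒ = trace/N = 35/51 = 0.6863
Expected agreement pₑ = Σ (rowᵢ·colᵢ)/N² = (23·31 + 28·20)/51² = 0.4894
κ = (pₒ − pₑ)/(1 − pₑ) = (0.6863 − 0.4894)/(1 − 0.4894) = 0.386

0.386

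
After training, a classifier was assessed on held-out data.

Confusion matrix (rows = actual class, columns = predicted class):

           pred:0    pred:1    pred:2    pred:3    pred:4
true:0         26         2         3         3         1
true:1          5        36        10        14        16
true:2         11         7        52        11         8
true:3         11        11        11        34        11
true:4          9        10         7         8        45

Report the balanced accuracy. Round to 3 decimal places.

0.555

Balanced accuracy = mean of per-class recall.
  0: recall = 26/35 = 0.7429
  1: recall = 36/81 = 0.4444
  2: recall = 52/89 = 0.5843
  3: recall = 34/78 = 0.4359
  4: recall = 45/79 = 0.5696
Mean = (0.7429 + 0.4444 + 0.5843 + 0.4359 + 0.5696) / 5 = 0.555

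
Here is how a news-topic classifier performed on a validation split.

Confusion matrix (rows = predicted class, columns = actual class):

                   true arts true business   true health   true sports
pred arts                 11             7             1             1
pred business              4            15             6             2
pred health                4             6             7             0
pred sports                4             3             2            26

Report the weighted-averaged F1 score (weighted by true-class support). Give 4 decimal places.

0.5874

Per-class F1 score (2·TP/(2·TP+FP+FN)):
  arts: TP=11, FP=7+1+1=9, FN=4+4+4=12 → 22/43 = 0.51163
  business: TP=15, FP=4+6+2=12, FN=7+6+3=16 → 30/58 = 0.51724
  health: TP=7, FP=4+6+0=10, FN=1+6+2=9 → 14/33 = 0.42424
  sports: TP=26, FP=4+3+2=9, FN=1+2+0=3 → 52/64 = 0.81250
Weighted-F1 score = Σ (supportᵢ/N)·F1 scoreᵢ with N=99: (23/99)·0.51163 + (31/99)·0.51724 + (16/99)·0.42424 + (29/99)·0.81250 = 0.5874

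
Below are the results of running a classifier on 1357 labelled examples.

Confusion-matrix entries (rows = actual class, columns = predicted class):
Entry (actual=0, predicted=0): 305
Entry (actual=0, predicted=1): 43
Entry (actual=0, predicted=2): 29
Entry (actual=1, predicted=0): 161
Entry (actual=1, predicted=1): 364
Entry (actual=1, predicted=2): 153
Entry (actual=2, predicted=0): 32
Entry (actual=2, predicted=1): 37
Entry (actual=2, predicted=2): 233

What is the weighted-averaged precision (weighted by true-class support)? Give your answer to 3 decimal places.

0.705

Per-class precision (TP/(TP+FP)):
  0: TP=305, FP=161+32=193 → 305/498 = 0.6124
  1: TP=364, FP=43+37=80 → 364/444 = 0.8198
  2: TP=233, FP=29+153=182 → 233/415 = 0.5614
Weighted-precision = Σ (supportᵢ/N)·precisionᵢ with N=1357: (377/1357)·0.6124 + (678/1357)·0.8198 + (302/1357)·0.5614 = 0.705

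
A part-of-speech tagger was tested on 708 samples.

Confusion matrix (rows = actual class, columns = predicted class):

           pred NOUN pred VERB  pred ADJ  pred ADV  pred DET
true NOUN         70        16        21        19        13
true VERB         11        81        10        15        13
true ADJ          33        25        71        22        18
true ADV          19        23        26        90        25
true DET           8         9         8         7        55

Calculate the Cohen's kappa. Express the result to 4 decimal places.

0.3962

Observed agreement pₒ = trace/N = 367/708 = 0.51836
Expected agreement pₑ = Σ (rowᵢ·colᵢ)/N² = (139·141 + 130·154 + 169·136 + 183·153 + 87·124)/708² = 0.20227
κ = (pₒ − pₑ)/(1 − pₑ) = (0.51836 − 0.20227)/(1 − 0.20227) = 0.3962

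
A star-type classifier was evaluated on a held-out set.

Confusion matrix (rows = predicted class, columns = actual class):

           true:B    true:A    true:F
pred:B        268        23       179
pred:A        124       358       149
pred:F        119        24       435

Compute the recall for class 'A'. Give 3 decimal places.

One-vs-rest for 'A': TP = diagonal; FP = other classes predicted 'A'; FN = 'A' predicted as other.
recall = TP/(TP+FN).
A: TP=358, FN=23+24=47 → 358/405 = 0.8840

0.884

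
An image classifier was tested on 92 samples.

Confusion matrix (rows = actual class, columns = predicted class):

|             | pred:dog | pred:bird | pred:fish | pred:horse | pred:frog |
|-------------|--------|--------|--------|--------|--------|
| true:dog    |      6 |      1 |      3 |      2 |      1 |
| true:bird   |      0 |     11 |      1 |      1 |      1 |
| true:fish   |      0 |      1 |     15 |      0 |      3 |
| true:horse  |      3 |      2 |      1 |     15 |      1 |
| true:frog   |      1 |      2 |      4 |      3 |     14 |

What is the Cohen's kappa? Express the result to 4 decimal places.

0.5742

Observed agreement pₒ = trace/N = 61/92 = 0.66304
Expected agreement pₑ = Σ (rowᵢ·colᵢ)/N² = (13·10 + 14·17 + 19·24 + 22·21 + 24·20)/92² = 0.20865
κ = (pₒ − pₑ)/(1 − pₑ) = (0.66304 − 0.20865)/(1 − 0.20865) = 0.5742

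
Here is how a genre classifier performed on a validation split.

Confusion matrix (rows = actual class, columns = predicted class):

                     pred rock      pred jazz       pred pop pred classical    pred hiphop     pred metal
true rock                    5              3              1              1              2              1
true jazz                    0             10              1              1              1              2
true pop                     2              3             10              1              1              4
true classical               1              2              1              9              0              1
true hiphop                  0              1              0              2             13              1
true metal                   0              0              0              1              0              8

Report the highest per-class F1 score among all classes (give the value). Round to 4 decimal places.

0.7647

Per-class F1 score (2·TP/(2·TP+FP+FN)):
  rock: TP=5, FP=0+2+1+0+0=3, FN=3+1+1+2+1=8 → 10/21 = 0.47619
  jazz: TP=10, FP=3+3+2+1+0=9, FN=0+1+1+1+2=5 → 20/34 = 0.58824
  pop: TP=10, FP=1+1+1+0+0=3, FN=2+3+1+1+4=11 → 20/34 = 0.58824
  classical: TP=9, FP=1+1+1+2+1=6, FN=1+2+1+0+1=5 → 18/29 = 0.62069
  hiphop: TP=13, FP=2+1+1+0+0=4, FN=0+1+0+2+1=4 → 26/34 = 0.76471
  metal: TP=8, FP=1+2+4+1+1=9, FN=0+0+0+1+0=1 → 16/26 = 0.61538
Highest is class 'hiphop' with F1 score = 0.7647.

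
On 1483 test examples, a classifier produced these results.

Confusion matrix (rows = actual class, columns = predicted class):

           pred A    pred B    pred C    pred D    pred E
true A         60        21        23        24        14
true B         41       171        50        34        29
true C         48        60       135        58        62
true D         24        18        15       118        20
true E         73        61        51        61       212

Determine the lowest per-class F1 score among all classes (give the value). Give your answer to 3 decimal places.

0.309

Per-class F1 score (2·TP/(2·TP+FP+FN)):
  A: TP=60, FP=41+48+24+73=186, FN=21+23+24+14=82 → 120/388 = 0.3093
  B: TP=171, FP=21+60+18+61=160, FN=41+50+34+29=154 → 342/656 = 0.5213
  C: TP=135, FP=23+50+15+51=139, FN=48+60+58+62=228 → 270/637 = 0.4239
  D: TP=118, FP=24+34+58+61=177, FN=24+18+15+20=77 → 236/490 = 0.4816
  E: TP=212, FP=14+29+62+20=125, FN=73+61+51+61=246 → 424/795 = 0.5333
Lowest is class 'A' with F1 score = 0.309.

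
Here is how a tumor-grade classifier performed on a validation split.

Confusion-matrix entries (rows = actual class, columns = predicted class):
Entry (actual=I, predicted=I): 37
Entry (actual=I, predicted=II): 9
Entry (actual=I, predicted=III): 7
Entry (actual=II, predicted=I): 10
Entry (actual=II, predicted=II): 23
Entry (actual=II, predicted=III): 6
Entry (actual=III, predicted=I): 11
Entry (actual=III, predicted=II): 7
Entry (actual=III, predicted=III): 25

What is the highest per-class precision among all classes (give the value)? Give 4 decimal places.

0.6579

Per-class precision (TP/(TP+FP)):
  I: TP=37, FP=10+11=21 → 37/58 = 0.63793
  II: TP=23, FP=9+7=16 → 23/39 = 0.58974
  III: TP=25, FP=7+6=13 → 25/38 = 0.65789
Highest is class 'III' with precision = 0.6579.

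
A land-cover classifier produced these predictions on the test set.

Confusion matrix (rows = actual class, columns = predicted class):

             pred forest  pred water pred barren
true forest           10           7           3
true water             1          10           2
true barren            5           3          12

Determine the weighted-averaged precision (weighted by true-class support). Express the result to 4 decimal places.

Per-class precision (TP/(TP+FP)):
  forest: TP=10, FP=1+5=6 → 10/16 = 0.62500
  water: TP=10, FP=7+3=10 → 10/20 = 0.50000
  barren: TP=12, FP=3+2=5 → 12/17 = 0.70588
Weighted-precision = Σ (supportᵢ/N)·precisionᵢ with N=53: (20/53)·0.62500 + (13/53)·0.50000 + (20/53)·0.70588 = 0.6249

0.6249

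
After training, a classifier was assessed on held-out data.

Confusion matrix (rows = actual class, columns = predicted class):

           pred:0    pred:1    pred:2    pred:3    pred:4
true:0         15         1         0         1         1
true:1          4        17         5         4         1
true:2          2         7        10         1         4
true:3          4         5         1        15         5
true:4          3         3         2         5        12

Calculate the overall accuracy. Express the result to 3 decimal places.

0.539

Accuracy = trace / total = (15+17+10+15+12=69) / 128 = 69/128 = 0.539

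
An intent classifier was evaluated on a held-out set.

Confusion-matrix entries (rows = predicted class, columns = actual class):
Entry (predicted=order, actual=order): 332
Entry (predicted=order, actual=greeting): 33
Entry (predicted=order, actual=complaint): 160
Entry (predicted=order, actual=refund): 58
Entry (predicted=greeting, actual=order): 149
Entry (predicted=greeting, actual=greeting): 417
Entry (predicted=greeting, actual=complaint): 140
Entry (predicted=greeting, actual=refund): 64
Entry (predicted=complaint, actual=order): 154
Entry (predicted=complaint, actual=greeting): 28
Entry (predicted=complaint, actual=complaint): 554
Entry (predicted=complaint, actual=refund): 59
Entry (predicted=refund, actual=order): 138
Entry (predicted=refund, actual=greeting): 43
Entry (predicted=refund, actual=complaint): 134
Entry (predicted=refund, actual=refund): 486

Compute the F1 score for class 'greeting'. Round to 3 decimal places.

One-vs-rest for 'greeting': TP = diagonal; FP = other classes predicted 'greeting'; FN = 'greeting' predicted as other.
F1 score = 2·TP/(2·TP+FP+FN).
greeting: TP=417, FP=149+140+64=353, FN=33+28+43=104 → 834/1291 = 0.6460

0.646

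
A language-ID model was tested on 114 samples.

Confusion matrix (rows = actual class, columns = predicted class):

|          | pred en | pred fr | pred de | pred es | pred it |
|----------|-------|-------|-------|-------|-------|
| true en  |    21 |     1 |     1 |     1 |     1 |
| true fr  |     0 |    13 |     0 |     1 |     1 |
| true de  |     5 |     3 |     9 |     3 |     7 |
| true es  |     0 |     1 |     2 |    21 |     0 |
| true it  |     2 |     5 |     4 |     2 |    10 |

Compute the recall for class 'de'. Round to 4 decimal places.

One-vs-rest for 'de': TP = diagonal; FP = other classes predicted 'de'; FN = 'de' predicted as other.
recall = TP/(TP+FN).
de: TP=9, FN=5+3+3+7=18 → 9/27 = 0.33333

0.3333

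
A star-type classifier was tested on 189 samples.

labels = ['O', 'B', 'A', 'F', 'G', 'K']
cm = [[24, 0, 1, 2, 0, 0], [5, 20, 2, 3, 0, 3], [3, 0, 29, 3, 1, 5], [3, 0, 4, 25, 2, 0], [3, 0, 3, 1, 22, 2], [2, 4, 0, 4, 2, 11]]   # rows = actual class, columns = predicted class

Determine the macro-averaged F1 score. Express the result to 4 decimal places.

0.6827

Per-class F1 score (2·TP/(2·TP+FP+FN)):
  O: TP=24, FP=5+3+3+3+2=16, FN=0+1+2+0+0=3 → 48/67 = 0.71642
  B: TP=20, FP=0+0+0+0+4=4, FN=5+2+3+0+3=13 → 40/57 = 0.70175
  A: TP=29, FP=1+2+4+3+0=10, FN=3+0+3+1+5=12 → 58/80 = 0.72500
  F: TP=25, FP=2+3+3+1+4=13, FN=3+0+4+2+0=9 → 50/72 = 0.69444
  G: TP=22, FP=0+0+1+2+2=5, FN=3+0+3+1+2=9 → 44/58 = 0.75862
  K: TP=11, FP=0+3+5+0+2=10, FN=2+4+0+4+2=12 → 22/44 = 0.50000
Macro-F1 score = mean = (0.71642 + 0.70175 + 0.72500 + 0.69444 + 0.75862 + 0.50000) / 6 = 0.6827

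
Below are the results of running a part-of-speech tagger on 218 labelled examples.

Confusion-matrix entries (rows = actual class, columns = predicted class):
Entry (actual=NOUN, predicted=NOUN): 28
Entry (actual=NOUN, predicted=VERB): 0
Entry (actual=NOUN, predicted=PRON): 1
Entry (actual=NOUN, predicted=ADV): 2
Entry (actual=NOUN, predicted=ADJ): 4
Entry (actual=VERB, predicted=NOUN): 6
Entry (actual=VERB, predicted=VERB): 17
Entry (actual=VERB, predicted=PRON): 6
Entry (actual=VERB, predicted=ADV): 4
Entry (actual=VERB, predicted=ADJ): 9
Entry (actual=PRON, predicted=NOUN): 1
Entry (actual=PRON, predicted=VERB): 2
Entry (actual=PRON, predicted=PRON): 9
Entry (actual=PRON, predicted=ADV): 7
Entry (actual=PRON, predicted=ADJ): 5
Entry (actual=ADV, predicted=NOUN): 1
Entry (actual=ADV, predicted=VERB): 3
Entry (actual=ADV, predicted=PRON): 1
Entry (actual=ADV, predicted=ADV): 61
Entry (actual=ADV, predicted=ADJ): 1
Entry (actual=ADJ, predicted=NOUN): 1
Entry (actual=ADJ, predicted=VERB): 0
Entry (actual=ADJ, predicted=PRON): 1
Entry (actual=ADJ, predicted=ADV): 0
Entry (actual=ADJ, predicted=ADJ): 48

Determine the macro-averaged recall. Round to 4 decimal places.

Per-class recall (TP/(TP+FN)):
  NOUN: TP=28, FN=0+1+2+4=7 → 28/35 = 0.80000
  VERB: TP=17, FN=6+6+4+9=25 → 17/42 = 0.40476
  PRON: TP=9, FN=1+2+7+5=15 → 9/24 = 0.37500
  ADV: TP=61, FN=1+3+1+1=6 → 61/67 = 0.91045
  ADJ: TP=48, FN=1+0+1+0=2 → 48/50 = 0.96000
Macro-recall = mean = (0.80000 + 0.40476 + 0.37500 + 0.91045 + 0.96000) / 5 = 0.6900

0.6900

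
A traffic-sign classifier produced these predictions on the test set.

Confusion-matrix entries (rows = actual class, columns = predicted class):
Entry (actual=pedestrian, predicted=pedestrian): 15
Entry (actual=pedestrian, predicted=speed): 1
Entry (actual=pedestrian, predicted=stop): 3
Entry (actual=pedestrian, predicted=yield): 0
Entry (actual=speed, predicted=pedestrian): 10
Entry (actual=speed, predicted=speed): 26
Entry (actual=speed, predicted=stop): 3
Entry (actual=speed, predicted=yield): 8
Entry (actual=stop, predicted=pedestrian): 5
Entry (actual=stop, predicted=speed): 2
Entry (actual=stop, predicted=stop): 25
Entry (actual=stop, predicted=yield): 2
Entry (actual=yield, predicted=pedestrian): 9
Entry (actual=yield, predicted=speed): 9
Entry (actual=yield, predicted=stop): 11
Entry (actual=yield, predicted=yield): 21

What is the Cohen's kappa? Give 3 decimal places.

Observed agreement pₒ = trace/N = 87/150 = 0.5800
Expected agreement pₑ = Σ (rowᵢ·colᵢ)/N² = (19·39 + 47·38 + 34·42 + 50·31)/150² = 0.2447
κ = (pₒ − pₑ)/(1 − pₑ) = (0.5800 − 0.2447)/(1 − 0.2447) = 0.444

0.444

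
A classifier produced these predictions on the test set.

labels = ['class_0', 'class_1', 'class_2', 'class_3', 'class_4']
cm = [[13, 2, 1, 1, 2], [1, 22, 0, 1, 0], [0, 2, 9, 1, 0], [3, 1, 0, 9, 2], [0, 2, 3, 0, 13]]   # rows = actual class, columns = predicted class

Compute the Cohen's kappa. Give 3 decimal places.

0.682

Observed agreement pₒ = trace/N = 66/88 = 0.7500
Expected agreement pₑ = Σ (rowᵢ·colᵢ)/N² = (19·17 + 24·29 + 12·13 + 15·12 + 18·17)/88² = 0.2145
κ = (pₒ − pₑ)/(1 − pₑ) = (0.7500 − 0.2145)/(1 − 0.2145) = 0.682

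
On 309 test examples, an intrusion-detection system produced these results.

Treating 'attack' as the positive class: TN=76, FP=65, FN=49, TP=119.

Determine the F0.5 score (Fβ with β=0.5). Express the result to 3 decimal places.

0.658

Fβ = (1+β²)·TP / ((1+β²)·TP + β²·FN + FP), with β²=1/4
= 1.25·119 / (1.25·119 + 0.25·49 + 65) = 0.658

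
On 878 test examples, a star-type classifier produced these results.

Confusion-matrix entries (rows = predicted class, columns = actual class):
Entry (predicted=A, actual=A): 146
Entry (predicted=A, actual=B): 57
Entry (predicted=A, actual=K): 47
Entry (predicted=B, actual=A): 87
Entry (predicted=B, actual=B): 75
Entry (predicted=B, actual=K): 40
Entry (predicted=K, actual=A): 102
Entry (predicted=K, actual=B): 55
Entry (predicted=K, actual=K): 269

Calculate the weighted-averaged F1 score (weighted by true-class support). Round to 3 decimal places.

0.552

Per-class F1 score (2·TP/(2·TP+FP+FN)):
  A: TP=146, FP=57+47=104, FN=87+102=189 → 292/585 = 0.4991
  B: TP=75, FP=87+40=127, FN=57+55=112 → 150/389 = 0.3856
  K: TP=269, FP=102+55=157, FN=47+40=87 → 538/782 = 0.6880
Weighted-F1 score = Σ (supportᵢ/N)·F1 scoreᵢ with N=878: (335/878)·0.4991 + (187/878)·0.3856 + (356/878)·0.6880 = 0.552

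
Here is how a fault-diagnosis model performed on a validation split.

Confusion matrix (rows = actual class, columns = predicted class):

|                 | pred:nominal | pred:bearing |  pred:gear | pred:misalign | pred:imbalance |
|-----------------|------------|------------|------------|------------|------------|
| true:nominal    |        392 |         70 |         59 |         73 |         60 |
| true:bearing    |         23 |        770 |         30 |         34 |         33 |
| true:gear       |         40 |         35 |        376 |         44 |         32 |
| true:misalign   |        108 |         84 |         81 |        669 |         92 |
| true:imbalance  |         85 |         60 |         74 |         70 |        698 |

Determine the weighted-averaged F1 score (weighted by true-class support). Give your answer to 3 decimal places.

0.709

Per-class F1 score (2·TP/(2·TP+FP+FN)):
  nominal: TP=392, FP=23+40+108+85=256, FN=70+59+73+60=262 → 784/1302 = 0.6022
  bearing: TP=770, FP=70+35+84+60=249, FN=23+30+34+33=120 → 1540/1909 = 0.8067
  gear: TP=376, FP=59+30+81+74=244, FN=40+35+44+32=151 → 752/1147 = 0.6556
  misalign: TP=669, FP=73+34+44+70=221, FN=108+84+81+92=365 → 1338/1924 = 0.6954
  imbalance: TP=698, FP=60+33+32+92=217, FN=85+60+74+70=289 → 1396/1902 = 0.7340
Weighted-F1 score = Σ (supportᵢ/N)·F1 scoreᵢ with N=4092: (654/4092)·0.6022 + (890/4092)·0.8067 + (527/4092)·0.6556 + (1034/4092)·0.6954 + (987/4092)·0.7340 = 0.709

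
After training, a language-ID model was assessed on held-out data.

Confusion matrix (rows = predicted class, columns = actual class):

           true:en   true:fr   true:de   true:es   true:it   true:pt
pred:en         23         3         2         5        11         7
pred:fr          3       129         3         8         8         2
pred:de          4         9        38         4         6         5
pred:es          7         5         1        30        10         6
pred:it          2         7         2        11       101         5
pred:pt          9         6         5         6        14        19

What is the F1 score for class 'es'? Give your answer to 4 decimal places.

0.4878

Treat 'es' as positive and all other classes as negative.
F1 score = 2·TP/(2·TP+FP+FN).
es: TP=30, FP=7+5+1+10+6=29, FN=5+8+4+11+6=34 → 60/123 = 0.48780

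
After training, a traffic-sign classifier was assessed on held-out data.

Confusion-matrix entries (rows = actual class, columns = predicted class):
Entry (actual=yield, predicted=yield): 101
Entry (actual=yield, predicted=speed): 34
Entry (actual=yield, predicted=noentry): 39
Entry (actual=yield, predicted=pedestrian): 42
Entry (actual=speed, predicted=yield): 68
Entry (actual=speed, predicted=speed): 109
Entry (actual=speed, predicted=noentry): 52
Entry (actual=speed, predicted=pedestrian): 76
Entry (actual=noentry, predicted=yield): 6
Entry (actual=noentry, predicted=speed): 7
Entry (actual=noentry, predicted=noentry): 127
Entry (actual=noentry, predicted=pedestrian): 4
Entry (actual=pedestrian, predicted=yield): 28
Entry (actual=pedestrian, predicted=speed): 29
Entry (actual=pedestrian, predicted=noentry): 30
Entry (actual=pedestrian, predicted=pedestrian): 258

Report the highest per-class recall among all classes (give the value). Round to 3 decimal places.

Per-class recall (TP/(TP+FN)):
  yield: TP=101, FN=34+39+42=115 → 101/216 = 0.4676
  speed: TP=109, FN=68+52+76=196 → 109/305 = 0.3574
  noentry: TP=127, FN=6+7+4=17 → 127/144 = 0.8819
  pedestrian: TP=258, FN=28+29+30=87 → 258/345 = 0.7478
Highest is class 'noentry' with recall = 0.882.

0.882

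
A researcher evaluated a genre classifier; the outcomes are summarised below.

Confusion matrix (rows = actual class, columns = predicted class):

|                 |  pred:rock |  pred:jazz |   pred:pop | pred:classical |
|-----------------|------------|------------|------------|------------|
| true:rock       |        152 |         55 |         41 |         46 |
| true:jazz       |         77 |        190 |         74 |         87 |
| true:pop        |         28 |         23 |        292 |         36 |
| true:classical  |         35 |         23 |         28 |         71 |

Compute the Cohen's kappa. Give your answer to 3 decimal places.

Observed agreement pₒ = trace/N = 705/1258 = 0.5604
Expected agreement pₑ = Σ (rowᵢ·colᵢ)/N² = (294·292 + 428·291 + 379·435 + 157·240)/1258² = 0.2609
κ = (pₒ − pₑ)/(1 − pₑ) = (0.5604 − 0.2609)/(1 − 0.2609) = 0.405

0.405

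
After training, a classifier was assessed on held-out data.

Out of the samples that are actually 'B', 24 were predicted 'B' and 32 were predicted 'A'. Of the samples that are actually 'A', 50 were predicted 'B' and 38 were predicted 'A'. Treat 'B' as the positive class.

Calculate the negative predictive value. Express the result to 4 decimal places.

NPV = TN/(TN+FN) = 38/(38+32) = 0.5429

0.5429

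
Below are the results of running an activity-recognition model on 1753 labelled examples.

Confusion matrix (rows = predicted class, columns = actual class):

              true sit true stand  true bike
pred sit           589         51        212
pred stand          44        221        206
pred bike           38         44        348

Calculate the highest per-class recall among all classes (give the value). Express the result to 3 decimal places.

Per-class recall (TP/(TP+FN)):
  sit: TP=589, FN=44+38=82 → 589/671 = 0.8778
  stand: TP=221, FN=51+44=95 → 221/316 = 0.6994
  bike: TP=348, FN=212+206=418 → 348/766 = 0.4543
Highest is class 'sit' with recall = 0.878.

0.878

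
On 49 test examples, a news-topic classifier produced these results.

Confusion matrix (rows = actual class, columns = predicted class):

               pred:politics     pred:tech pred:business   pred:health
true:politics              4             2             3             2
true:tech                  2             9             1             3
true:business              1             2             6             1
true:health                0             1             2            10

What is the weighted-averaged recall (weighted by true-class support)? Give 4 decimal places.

0.5918

Per-class recall (TP/(TP+FN)):
  politics: TP=4, FN=2+3+2=7 → 4/11 = 0.36364
  tech: TP=9, FN=2+1+3=6 → 9/15 = 0.60000
  business: TP=6, FN=1+2+1=4 → 6/10 = 0.60000
  health: TP=10, FN=0+1+2=3 → 10/13 = 0.76923
Weighted-recall = Σ (supportᵢ/N)·recallᵢ with N=49: (11/49)·0.36364 + (15/49)·0.60000 + (10/49)·0.60000 + (13/49)·0.76923 = 0.5918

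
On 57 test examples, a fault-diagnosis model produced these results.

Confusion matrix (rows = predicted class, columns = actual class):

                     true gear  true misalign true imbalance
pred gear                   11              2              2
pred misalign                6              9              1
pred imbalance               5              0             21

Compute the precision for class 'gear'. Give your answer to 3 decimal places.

0.733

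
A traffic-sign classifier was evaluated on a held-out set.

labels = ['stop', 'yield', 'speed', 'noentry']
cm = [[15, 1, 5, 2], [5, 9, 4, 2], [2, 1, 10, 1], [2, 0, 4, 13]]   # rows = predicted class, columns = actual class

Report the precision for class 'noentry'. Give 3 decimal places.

precision = TP/(TP+FP).
noentry: TP=13, FP=2+0+4=6 → 13/19 = 0.6842

0.684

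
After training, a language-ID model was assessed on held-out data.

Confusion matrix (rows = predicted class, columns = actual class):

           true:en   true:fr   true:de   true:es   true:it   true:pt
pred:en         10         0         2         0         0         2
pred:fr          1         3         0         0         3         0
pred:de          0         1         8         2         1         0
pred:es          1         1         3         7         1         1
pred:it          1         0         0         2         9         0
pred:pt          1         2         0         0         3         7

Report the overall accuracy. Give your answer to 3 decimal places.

Accuracy = trace / total = (10+3+8+7+9+7=44) / 72 = 44/72 = 0.611

0.611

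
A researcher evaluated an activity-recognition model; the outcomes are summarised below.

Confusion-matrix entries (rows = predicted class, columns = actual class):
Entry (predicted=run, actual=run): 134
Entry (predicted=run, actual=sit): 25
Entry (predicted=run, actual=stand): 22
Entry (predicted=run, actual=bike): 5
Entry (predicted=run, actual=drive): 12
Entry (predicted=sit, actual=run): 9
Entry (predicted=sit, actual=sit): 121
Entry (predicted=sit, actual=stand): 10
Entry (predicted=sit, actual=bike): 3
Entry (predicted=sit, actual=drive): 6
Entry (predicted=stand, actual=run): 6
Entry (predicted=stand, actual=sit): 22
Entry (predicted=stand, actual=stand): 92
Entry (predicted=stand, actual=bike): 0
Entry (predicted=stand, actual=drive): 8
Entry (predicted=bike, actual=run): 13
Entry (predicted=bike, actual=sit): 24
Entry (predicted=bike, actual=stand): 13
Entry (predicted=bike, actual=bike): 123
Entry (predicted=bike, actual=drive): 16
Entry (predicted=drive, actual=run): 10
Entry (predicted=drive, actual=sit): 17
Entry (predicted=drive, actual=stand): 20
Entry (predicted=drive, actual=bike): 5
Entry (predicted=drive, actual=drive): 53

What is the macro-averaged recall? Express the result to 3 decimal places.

0.681

Per-class recall (TP/(TP+FN)):
  run: TP=134, FN=9+6+13+10=38 → 134/172 = 0.7791
  sit: TP=121, FN=25+22+24+17=88 → 121/209 = 0.5789
  stand: TP=92, FN=22+10+13+20=65 → 92/157 = 0.5860
  bike: TP=123, FN=5+3+0+5=13 → 123/136 = 0.9044
  drive: TP=53, FN=12+6+8+16=42 → 53/95 = 0.5579
Macro-recall = mean = (0.7791 + 0.5789 + 0.5860 + 0.9044 + 0.5579) / 5 = 0.681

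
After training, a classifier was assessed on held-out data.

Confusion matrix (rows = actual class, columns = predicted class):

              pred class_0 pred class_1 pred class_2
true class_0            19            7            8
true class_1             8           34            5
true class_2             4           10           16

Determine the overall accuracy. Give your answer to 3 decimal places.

0.622

Accuracy = trace / total = (19+34+16=69) / 111 = 69/111 = 0.622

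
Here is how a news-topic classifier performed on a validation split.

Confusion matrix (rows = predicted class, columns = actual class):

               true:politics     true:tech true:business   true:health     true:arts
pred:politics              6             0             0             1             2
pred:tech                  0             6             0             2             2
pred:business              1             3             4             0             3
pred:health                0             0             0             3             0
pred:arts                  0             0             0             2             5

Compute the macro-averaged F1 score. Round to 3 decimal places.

0.597

Per-class F1 score (2·TP/(2·TP+FP+FN)):
  politics: TP=6, FP=0+0+1+2=3, FN=0+1+0+0=1 → 12/16 = 0.7500
  tech: TP=6, FP=0+0+2+2=4, FN=0+3+0+0=3 → 12/19 = 0.6316
  business: TP=4, FP=1+3+0+3=7, FN=0+0+0+0=0 → 8/15 = 0.5333
  health: TP=3, FP=0+0+0+0=0, FN=1+2+0+2=5 → 6/11 = 0.5455
  arts: TP=5, FP=0+0+0+2=2, FN=2+2+3+0=7 → 10/19 = 0.5263
Macro-F1 score = mean = (0.7500 + 0.6316 + 0.5333 + 0.5455 + 0.5263) / 5 = 0.597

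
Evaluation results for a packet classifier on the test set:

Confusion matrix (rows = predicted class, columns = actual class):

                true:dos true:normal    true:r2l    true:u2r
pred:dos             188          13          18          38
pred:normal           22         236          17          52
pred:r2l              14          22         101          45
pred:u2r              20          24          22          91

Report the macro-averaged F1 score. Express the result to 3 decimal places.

Per-class F1 score (2·TP/(2·TP+FP+FN)):
  dos: TP=188, FP=13+18+38=69, FN=22+14+20=56 → 376/501 = 0.7505
  normal: TP=236, FP=22+17+52=91, FN=13+22+24=59 → 472/622 = 0.7588
  r2l: TP=101, FP=14+22+45=81, FN=18+17+22=57 → 202/340 = 0.5941
  u2r: TP=91, FP=20+24+22=66, FN=38+52+45=135 → 182/383 = 0.4752
Macro-F1 score = mean = (0.7505 + 0.7588 + 0.5941 + 0.4752) / 4 = 0.645

0.645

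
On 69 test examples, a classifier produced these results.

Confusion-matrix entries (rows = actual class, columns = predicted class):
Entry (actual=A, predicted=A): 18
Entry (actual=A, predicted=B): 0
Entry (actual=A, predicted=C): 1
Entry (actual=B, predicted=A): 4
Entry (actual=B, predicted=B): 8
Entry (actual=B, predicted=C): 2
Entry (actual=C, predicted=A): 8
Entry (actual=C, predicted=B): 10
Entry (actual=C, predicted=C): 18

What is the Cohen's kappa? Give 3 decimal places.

0.458

Observed agreement pₒ = trace/N = 44/69 = 0.6377
Expected agreement pₑ = Σ (rowᵢ·colᵢ)/N² = (19·30 + 14·18 + 36·21)/69² = 0.3314
κ = (pₒ − pₑ)/(1 − pₑ) = (0.6377 − 0.3314)/(1 − 0.3314) = 0.458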